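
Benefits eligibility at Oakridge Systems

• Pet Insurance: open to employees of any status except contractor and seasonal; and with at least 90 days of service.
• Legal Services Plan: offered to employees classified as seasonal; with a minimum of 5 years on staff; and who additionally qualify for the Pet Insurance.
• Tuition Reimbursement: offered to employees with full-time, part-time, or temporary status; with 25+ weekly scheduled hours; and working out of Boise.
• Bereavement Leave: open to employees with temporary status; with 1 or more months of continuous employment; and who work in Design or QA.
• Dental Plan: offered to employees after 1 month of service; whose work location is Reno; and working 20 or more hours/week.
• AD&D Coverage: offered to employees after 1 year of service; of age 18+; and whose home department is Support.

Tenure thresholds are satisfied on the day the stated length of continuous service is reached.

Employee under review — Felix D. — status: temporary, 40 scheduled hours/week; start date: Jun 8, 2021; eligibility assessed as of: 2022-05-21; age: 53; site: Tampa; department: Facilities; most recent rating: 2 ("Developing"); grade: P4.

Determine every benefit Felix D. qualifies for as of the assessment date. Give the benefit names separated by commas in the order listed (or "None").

Pet Insurance

Service from Jun 8, 2021 to 2022-05-21: 347 days.
Pet Insurance — status temporary ✓ (not excluded); service 347 days ≥ 90 days ✓ → eligible.
Legal Services Plan — status temporary ✗ (requires seasonal) → not eligible.
Tuition Reimbursement — status temporary ✓; 40 hrs/wk ≥ 25 ✓; site Tampa ✗ (not Boise) → not eligible.
Bereavement Leave — status temporary ✓; service 347 days ≥ 1 month (≈30 days) ✓; dept Facilities ✗ → not eligible.
Dental Plan — service 347 days ≥ 1 month (≈30 days) ✓; site Tampa ✗ (not Reno) → not eligible.
AD&D Coverage — service 347 days < 1 year (≈365 days) ✗ → not eligible.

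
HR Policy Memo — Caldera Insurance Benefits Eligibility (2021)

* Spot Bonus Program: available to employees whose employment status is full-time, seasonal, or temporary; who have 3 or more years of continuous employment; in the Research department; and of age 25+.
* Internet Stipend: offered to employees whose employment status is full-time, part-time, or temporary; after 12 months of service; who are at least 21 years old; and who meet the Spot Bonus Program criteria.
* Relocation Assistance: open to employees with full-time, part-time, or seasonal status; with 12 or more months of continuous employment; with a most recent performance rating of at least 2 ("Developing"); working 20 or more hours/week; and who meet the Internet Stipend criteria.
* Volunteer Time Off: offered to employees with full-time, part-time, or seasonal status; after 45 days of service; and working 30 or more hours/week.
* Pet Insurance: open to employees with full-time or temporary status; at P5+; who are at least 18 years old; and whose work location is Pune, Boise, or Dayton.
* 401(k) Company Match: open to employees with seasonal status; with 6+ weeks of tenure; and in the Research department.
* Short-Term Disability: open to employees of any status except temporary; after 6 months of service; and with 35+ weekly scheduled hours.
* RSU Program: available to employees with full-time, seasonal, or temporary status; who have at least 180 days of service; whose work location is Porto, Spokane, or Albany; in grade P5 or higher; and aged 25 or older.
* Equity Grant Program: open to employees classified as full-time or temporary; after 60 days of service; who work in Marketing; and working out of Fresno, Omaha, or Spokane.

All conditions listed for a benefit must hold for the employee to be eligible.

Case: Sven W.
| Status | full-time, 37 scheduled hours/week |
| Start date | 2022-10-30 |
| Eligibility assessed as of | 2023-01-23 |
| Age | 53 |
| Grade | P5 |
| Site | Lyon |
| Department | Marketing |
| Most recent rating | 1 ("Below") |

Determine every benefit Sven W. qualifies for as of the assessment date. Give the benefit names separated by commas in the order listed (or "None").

Volunteer Time Off

Service from 2022-10-30 to 2023-01-23: 85 days.
Spot Bonus Program — status full-time ✓; service 85 days < 3 years (≈1095 days) ✗ → not eligible.
Internet Stipend — status full-time ✓; service 85 days < 12 months (≈360 days) ✗ → not eligible.
Relocation Assistance — status full-time ✓; service 85 days < 12 months (≈360 days) ✗ → not eligible.
Volunteer Time Off — status full-time ✓; service 85 days ≥ 45 days ✓; 37 hrs/wk ≥ 30 ✓ → eligible.
Pet Insurance — status full-time ✓; grade P5 ≥ P5 ✓; age 53 ≥ 18 ✓; site Lyon ✗ (not Pune, Boise, or Dayton) → not eligible.
401(k) Company Match — status full-time ✗ (requires seasonal) → not eligible.
Short-Term Disability — status full-time ✓ (not excluded); service 85 days < 6 months (≈180 days) ✗ → not eligible.
RSU Program — status full-time ✓; service 85 days < 180 days ✗ → not eligible.
Equity Grant Program — status full-time ✓; service 85 days ≥ 60 days ✓; dept Marketing ✓; site Lyon ✗ (not Fresno, Omaha, or Spokane) → not eligible.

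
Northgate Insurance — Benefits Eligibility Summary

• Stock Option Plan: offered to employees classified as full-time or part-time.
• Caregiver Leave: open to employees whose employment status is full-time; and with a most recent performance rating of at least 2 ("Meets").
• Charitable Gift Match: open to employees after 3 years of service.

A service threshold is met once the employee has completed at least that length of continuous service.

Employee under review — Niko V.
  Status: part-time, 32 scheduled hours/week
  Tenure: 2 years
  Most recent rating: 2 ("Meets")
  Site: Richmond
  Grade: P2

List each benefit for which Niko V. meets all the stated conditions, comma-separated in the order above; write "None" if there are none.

Stock Option Plan

Stock Option Plan — status part-time ✓ → eligible.
Caregiver Leave — status part-time ✗ (requires full-time) → not eligible.
Charitable Gift Match — service 2 years < 3 years ✗ → not eligible.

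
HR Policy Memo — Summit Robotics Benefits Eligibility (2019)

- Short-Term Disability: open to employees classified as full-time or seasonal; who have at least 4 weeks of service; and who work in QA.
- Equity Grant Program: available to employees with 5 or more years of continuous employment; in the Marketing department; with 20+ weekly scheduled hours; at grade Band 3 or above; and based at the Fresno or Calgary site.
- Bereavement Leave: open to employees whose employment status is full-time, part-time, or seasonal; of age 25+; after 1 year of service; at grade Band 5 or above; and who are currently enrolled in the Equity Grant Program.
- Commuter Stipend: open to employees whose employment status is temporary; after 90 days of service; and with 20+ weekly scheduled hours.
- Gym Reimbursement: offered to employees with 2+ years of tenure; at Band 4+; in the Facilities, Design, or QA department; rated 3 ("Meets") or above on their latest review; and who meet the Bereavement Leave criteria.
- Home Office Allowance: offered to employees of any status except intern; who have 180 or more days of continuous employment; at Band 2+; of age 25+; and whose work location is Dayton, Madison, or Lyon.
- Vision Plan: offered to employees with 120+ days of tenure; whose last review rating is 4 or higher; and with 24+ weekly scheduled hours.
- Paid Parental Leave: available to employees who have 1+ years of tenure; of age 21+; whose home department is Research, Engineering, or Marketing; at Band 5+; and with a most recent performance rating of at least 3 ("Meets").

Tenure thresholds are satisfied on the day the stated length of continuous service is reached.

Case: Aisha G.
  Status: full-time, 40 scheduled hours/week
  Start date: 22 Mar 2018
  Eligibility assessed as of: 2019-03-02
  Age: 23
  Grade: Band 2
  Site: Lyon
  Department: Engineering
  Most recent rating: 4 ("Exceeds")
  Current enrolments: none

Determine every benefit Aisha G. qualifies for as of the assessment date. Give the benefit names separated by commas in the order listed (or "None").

Service from 22 Mar 2018 to 2019-03-02: 345 days.
Short-Term Disability — status full-time ✓; service 345 days ≥ 4 weeks (≈28 days) ✓; dept Engineering ✗ → not eligible.
Equity Grant Program — service 345 days < 5 years (≈1825 days) ✗ → not eligible.
Bereavement Leave — status full-time ✓; age 23 < 25 ✗ → not eligible.
Commuter Stipend — status full-time ✗ (requires temporary) → not eligible.
Gym Reimbursement — service 345 days < 2 years (≈730 days) ✗ → not eligible.
Home Office Allowance — status full-time ✓ (not excluded); service 345 days ≥ 180 days ✓; grade Band 2 ≥ Band 2 ✓; age 23 < 25 ✗ → not eligible.
Vision Plan — service 345 days ≥ 120 days ✓; rating 4 ≥ 4 ✓; 40 hrs/wk ≥ 24 ✓ → eligible.
Paid Parental Leave — service 345 days < 1 year (≈365 days) ✗ → not eligible.

Vision Plan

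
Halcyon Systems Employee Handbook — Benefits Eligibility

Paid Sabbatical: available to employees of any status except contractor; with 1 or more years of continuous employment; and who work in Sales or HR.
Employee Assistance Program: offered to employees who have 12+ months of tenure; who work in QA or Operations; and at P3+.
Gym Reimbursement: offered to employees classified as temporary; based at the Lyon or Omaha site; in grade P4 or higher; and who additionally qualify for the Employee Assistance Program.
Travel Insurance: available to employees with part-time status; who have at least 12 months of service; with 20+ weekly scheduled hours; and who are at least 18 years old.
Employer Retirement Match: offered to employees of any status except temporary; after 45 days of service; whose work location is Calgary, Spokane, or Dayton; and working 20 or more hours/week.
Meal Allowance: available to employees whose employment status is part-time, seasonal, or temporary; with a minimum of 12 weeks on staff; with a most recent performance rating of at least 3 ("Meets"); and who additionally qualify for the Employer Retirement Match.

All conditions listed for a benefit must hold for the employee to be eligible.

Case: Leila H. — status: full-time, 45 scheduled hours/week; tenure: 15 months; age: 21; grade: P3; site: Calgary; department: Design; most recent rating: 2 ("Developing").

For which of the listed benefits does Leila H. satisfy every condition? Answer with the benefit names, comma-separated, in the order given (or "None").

Employer Retirement Match

Paid Sabbatical — status full-time ✓ (not excluded); service 15 months ≥ 1 year (≈365 days) ✓; dept Design ✗ → not eligible.
Employee Assistance Program — service 15 months ≥ 12 months ✓; dept Design ✗ → not eligible.
Gym Reimbursement — status full-time ✗ (requires temporary) → not eligible.
Travel Insurance — status full-time ✗ (requires part-time) → not eligible.
Employer Retirement Match — status full-time ✓ (not excluded); service 15 months ≥ 45 days ✓; site Calgary ✓; 45 hrs/wk ≥ 20 ✓ → eligible.
Meal Allowance — status full-time ✗ (requires part-time, seasonal, or temporary) → not eligible.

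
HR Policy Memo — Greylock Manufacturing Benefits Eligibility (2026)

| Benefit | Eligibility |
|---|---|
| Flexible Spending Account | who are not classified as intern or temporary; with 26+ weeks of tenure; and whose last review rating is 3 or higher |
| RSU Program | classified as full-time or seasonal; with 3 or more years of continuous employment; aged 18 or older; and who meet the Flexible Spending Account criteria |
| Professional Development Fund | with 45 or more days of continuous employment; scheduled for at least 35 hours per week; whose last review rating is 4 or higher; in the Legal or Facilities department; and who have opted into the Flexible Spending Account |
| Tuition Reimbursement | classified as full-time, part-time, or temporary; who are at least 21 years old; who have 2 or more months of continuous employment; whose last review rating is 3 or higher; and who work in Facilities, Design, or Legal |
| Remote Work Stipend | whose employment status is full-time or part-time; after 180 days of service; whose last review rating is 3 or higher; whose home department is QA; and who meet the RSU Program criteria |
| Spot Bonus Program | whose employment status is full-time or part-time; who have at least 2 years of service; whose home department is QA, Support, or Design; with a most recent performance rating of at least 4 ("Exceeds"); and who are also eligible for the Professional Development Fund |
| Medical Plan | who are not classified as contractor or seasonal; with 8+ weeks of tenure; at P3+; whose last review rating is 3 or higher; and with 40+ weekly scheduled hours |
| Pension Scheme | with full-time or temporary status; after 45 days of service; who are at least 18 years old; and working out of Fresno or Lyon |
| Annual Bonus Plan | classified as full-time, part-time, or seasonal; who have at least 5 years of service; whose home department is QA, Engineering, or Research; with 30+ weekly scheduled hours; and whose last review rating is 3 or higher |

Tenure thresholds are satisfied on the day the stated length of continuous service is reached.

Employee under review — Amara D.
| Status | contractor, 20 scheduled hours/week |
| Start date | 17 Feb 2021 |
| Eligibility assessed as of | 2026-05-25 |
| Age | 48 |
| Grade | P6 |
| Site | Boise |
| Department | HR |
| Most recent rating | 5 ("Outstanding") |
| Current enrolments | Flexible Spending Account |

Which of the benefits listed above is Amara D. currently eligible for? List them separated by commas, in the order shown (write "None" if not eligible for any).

Flexible Spending Account

Service from 17 Feb 2021 to 2026-05-25: 1923 days.
Flexible Spending Account — status contractor ✓ (not excluded); service 1923 days ≥ 26 weeks (≈182 days) ✓; rating 5 ≥ 3 ✓ → eligible.
RSU Program — status contractor ✗ (requires full-time or seasonal) → not eligible.
Professional Development Fund — service 1923 days ≥ 45 days ✓; 20 hrs/wk < 35 ✗ → not eligible.
Tuition Reimbursement — status contractor ✗ (requires full-time, part-time, or temporary) → not eligible.
Remote Work Stipend — status contractor ✗ (requires full-time or part-time) → not eligible.
Spot Bonus Program — status contractor ✗ (requires full-time or part-time) → not eligible.
Medical Plan — status contractor ✗ (excluded) → not eligible.
Pension Scheme — status contractor ✗ (requires full-time or temporary) → not eligible.
Annual Bonus Plan — status contractor ✗ (requires full-time, part-time, or seasonal) → not eligible.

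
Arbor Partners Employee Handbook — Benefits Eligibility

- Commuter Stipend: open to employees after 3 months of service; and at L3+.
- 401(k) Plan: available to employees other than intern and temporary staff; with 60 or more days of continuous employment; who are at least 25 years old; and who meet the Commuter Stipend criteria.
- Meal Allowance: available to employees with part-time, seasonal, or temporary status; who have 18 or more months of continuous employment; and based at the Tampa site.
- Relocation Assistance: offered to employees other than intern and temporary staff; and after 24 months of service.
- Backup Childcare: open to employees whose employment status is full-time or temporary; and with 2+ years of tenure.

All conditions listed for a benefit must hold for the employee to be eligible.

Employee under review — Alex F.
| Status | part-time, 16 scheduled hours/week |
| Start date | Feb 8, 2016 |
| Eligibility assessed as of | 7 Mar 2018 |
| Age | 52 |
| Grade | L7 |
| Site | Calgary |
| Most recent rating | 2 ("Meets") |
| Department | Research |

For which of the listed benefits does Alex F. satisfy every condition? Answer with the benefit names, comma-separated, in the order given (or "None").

Service from Feb 8, 2016 to 7 Mar 2018: 758 days.
Commuter Stipend — service 758 days ≥ 3 months (≈90 days) ✓; grade L7 ≥ L3 ✓ → eligible.
401(k) Plan — status part-time ✓ (not excluded); service 758 days ≥ 60 days ✓; age 52 ≥ 25 ✓; eligible for Commuter Stipend ✓ → eligible.
Meal Allowance — status part-time ✓; service 758 days ≥ 18 months (≈540 days) ✓; site Calgary ✗ (not Tampa) → not eligible.
Relocation Assistance — status part-time ✓ (not excluded); service 758 days ≥ 24 months (≈720 days) ✓ → eligible.
Backup Childcare — status part-time ✗ (requires full-time or temporary) → not eligible.

Commuter Stipend, 401(k) Plan, Relocation Assistance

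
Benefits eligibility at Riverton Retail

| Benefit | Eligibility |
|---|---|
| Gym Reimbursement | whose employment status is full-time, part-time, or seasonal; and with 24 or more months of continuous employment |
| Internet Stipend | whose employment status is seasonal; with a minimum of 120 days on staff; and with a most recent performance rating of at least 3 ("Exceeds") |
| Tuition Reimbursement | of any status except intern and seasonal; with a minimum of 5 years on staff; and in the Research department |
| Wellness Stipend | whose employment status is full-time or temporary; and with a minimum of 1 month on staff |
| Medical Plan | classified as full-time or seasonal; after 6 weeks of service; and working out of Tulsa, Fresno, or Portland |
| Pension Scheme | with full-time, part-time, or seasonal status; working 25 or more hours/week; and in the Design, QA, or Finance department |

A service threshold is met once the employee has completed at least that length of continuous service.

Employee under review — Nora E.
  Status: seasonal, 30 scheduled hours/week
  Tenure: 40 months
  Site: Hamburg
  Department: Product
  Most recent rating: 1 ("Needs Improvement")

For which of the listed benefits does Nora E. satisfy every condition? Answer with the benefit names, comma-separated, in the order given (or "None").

Gym Reimbursement

Gym Reimbursement — status seasonal ✓; service 40 months ≥ 24 months ✓ → eligible.
Internet Stipend — status seasonal ✓; service 40 months ≥ 120 days ✓; rating 1 < 3 ✗ → not eligible.
Tuition Reimbursement — status seasonal ✗ (excluded) → not eligible.
Wellness Stipend — status seasonal ✗ (requires full-time or temporary) → not eligible.
Medical Plan — status seasonal ✓; service 40 months ≥ 6 weeks (≈42 days) ✓; site Hamburg ✗ (not Tulsa, Fresno, or Portland) → not eligible.
Pension Scheme — status seasonal ✓; 30 hrs/wk ≥ 25 ✓; dept Product ✗ → not eligible.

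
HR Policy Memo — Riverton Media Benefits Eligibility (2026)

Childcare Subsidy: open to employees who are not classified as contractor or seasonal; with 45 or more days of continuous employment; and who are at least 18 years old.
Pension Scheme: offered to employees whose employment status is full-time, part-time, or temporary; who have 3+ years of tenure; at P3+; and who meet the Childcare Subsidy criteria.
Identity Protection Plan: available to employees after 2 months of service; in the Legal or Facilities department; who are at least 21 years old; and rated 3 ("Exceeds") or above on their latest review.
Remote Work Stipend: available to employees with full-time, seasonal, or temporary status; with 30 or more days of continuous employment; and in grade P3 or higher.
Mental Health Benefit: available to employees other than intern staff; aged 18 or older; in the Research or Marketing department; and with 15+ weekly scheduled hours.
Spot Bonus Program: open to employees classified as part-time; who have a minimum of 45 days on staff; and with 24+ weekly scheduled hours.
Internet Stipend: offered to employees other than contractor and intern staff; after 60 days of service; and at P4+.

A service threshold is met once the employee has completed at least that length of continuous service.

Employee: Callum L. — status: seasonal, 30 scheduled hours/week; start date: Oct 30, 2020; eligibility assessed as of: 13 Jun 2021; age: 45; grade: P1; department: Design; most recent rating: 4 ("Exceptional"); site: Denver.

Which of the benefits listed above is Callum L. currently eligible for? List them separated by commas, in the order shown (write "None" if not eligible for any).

Service from Oct 30, 2020 to 13 Jun 2021: 226 days.
Childcare Subsidy — status seasonal ✗ (excluded) → not eligible.
Pension Scheme — status seasonal ✗ (requires full-time, part-time, or temporary) → not eligible.
Identity Protection Plan — service 226 days ≥ 2 months (≈60 days) ✓; dept Design ✗ → not eligible.
Remote Work Stipend — status seasonal ✓; service 226 days ≥ 30 days ✓; grade P1 < P3 ✗ → not eligible.
Mental Health Benefit — status seasonal ✓ (not excluded); age 45 ≥ 18 ✓; dept Design ✗ → not eligible.
Spot Bonus Program — status seasonal ✗ (requires part-time) → not eligible.
Internet Stipend — status seasonal ✓ (not excluded); service 226 days ≥ 60 days ✓; grade P1 < P4 ✗ → not eligible.

None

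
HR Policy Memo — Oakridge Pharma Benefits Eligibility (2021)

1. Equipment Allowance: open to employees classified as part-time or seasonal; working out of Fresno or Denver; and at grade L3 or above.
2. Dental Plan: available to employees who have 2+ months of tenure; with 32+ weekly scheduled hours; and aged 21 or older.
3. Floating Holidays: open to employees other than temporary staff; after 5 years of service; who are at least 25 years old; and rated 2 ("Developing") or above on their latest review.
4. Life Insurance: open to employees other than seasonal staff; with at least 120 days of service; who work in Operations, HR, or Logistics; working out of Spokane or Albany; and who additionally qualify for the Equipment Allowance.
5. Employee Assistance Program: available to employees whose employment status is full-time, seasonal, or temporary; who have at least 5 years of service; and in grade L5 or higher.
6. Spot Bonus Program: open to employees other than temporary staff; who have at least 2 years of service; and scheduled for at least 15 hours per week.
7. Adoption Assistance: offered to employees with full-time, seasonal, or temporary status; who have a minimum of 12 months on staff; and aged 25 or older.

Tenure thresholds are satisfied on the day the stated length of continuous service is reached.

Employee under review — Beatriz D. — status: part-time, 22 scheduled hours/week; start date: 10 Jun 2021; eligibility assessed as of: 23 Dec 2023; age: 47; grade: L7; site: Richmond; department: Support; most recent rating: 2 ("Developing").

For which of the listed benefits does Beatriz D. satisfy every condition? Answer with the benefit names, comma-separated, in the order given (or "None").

Spot Bonus Program

Service from 10 Jun 2021 to 23 Dec 2023: 926 days.
Equipment Allowance — status part-time ✓; site Richmond ✗ (not Fresno or Denver) → not eligible.
Dental Plan — service 926 days ≥ 2 months (≈60 days) ✓; 22 hrs/wk < 32 ✗ → not eligible.
Floating Holidays — status part-time ✓ (not excluded); service 926 days < 5 years (≈1825 days) ✗ → not eligible.
Life Insurance — status part-time ✓ (not excluded); service 926 days ≥ 120 days ✓; dept Support ✗ → not eligible.
Employee Assistance Program — status part-time ✗ (requires full-time, seasonal, or temporary) → not eligible.
Spot Bonus Program — status part-time ✓ (not excluded); service 926 days ≥ 2 years (≈730 days) ✓; 22 hrs/wk ≥ 15 ✓ → eligible.
Adoption Assistance — status part-time ✗ (requires full-time, seasonal, or temporary) → not eligible.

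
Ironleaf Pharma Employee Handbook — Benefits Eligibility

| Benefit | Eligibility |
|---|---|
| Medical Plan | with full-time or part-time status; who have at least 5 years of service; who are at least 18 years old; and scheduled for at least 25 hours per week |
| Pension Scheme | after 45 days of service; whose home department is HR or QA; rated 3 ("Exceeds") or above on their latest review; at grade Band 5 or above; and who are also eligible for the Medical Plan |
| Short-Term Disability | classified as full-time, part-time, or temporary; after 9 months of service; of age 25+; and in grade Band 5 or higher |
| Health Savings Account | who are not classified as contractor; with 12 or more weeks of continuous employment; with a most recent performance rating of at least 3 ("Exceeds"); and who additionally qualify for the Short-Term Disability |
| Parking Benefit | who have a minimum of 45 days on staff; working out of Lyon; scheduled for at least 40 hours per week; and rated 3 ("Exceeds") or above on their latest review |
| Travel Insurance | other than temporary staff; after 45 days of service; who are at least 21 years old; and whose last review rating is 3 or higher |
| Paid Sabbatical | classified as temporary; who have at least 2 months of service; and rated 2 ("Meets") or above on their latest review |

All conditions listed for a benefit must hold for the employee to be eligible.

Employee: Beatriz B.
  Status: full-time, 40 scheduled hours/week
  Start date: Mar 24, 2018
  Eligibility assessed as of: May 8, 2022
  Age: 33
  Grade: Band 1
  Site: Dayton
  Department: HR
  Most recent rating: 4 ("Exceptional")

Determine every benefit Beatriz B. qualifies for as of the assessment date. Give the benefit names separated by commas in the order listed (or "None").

Travel Insurance

Service from Mar 24, 2018 to May 8, 2022: 1506 days.
Medical Plan — status full-time ✓; service 1506 days < 5 years (≈1825 days) ✗ → not eligible.
Pension Scheme — service 1506 days ≥ 45 days ✓; dept HR ✓; rating 4 ≥ 3 ✓; grade Band 1 < Band 5 ✗ → not eligible.
Short-Term Disability — status full-time ✓; service 1506 days ≥ 9 months (≈270 days) ✓; age 33 ≥ 25 ✓; grade Band 1 < Band 5 ✗ → not eligible.
Health Savings Account — status full-time ✓ (not excluded); service 1506 days ≥ 12 weeks (≈84 days) ✓; rating 4 ≥ 3 ✓; not eligible for Short-Term Disability ✗ → not eligible.
Parking Benefit — service 1506 days ≥ 45 days ✓; site Dayton ✗ (not Lyon) → not eligible.
Travel Insurance — status full-time ✓ (not excluded); service 1506 days ≥ 45 days ✓; age 33 ≥ 21 ✓; rating 4 ≥ 3 ✓ → eligible.
Paid Sabbatical — status full-time ✗ (requires temporary) → not eligible.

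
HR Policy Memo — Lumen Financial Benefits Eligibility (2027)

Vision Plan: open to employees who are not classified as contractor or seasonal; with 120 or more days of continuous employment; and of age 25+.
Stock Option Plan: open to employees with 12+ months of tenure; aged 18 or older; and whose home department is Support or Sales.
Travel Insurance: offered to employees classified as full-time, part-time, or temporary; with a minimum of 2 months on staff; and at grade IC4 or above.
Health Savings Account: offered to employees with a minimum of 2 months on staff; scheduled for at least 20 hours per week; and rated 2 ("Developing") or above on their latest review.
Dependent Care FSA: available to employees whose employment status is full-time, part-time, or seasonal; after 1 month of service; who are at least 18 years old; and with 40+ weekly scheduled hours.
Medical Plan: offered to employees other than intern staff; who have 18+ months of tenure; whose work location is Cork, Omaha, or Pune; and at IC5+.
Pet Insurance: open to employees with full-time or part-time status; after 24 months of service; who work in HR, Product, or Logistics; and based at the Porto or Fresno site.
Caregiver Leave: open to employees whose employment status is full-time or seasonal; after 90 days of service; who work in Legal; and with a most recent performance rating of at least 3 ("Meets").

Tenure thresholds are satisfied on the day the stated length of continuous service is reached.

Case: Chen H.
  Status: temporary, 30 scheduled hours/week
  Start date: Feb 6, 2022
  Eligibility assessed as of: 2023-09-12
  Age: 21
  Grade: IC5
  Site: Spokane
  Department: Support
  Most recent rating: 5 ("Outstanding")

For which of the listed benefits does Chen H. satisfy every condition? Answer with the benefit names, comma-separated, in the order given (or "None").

Service from Feb 6, 2022 to 2023-09-12: 583 days.
Vision Plan — status temporary ✓ (not excluded); service 583 days ≥ 120 days ✓; age 21 < 25 ✗ → not eligible.
Stock Option Plan — service 583 days ≥ 12 months (≈360 days) ✓; age 21 ≥ 18 ✓; dept Support ✓ → eligible.
Travel Insurance — status temporary ✓; service 583 days ≥ 2 months (≈60 days) ✓; grade IC5 ≥ IC4 ✓ → eligible.
Health Savings Account — service 583 days ≥ 2 months (≈60 days) ✓; 30 hrs/wk ≥ 20 ✓; rating 5 ≥ 2 ✓ → eligible.
Dependent Care FSA — status temporary ✗ (requires full-time, part-time, or seasonal) → not eligible.
Medical Plan — status temporary ✓ (not excluded); service 583 days ≥ 18 months (≈540 days) ✓; site Spokane ✗ (not Cork, Omaha, or Pune) → not eligible.
Pet Insurance — status temporary ✗ (requires full-time or part-time) → not eligible.
Caregiver Leave — status temporary ✗ (requires full-time or seasonal) → not eligible.

Stock Option Plan, Travel Insurance, Health Savings Account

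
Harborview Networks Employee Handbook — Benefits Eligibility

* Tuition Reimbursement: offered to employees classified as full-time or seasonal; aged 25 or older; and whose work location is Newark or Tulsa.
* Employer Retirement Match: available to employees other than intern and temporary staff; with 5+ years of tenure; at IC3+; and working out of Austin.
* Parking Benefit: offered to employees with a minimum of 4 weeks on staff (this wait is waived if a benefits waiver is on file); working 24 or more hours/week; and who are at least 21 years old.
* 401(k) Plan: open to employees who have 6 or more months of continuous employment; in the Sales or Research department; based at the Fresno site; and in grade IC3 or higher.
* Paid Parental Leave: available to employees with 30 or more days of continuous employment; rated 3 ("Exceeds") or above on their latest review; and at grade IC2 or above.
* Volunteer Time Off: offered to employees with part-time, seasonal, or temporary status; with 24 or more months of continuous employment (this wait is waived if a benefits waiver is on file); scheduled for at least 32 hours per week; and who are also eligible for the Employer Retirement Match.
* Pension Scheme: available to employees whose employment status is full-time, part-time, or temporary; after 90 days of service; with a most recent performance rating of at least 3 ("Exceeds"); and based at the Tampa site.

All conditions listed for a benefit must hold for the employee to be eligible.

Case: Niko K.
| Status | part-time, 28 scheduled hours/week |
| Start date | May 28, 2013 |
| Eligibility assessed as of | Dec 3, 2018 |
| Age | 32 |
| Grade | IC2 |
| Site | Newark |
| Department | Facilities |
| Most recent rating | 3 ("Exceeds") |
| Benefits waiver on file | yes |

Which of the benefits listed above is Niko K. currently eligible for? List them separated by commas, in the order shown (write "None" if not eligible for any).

Parking Benefit, Paid Parental Leave

Service from May 28, 2013 to Dec 3, 2018: 2015 days.
Tuition Reimbursement — status part-time ✗ (requires full-time or seasonal) → not eligible.
Employer Retirement Match — status part-time ✓ (not excluded); service 2015 days ≥ 5 years (≈1825 days) ✓; grade IC2 < IC3 ✗ → not eligible.
Parking Benefit — benefits waiver on file ✓; 28 hrs/wk ≥ 24 ✓; age 32 ≥ 21 ✓ → eligible.
401(k) Plan — service 2015 days ≥ 6 months (≈180 days) ✓; dept Facilities ✗ → not eligible.
Paid Parental Leave — service 2015 days ≥ 30 days ✓; rating 3 ≥ 3 ✓; grade IC2 ≥ IC2 ✓ → eligible.
Volunteer Time Off — status part-time ✓; benefits waiver on file ✓; 28 hrs/wk < 32 ✗ → not eligible.
Pension Scheme — status part-time ✓; service 2015 days ≥ 90 days ✓; rating 3 ≥ 3 ✓; site Newark ✗ (not Tampa) → not eligible.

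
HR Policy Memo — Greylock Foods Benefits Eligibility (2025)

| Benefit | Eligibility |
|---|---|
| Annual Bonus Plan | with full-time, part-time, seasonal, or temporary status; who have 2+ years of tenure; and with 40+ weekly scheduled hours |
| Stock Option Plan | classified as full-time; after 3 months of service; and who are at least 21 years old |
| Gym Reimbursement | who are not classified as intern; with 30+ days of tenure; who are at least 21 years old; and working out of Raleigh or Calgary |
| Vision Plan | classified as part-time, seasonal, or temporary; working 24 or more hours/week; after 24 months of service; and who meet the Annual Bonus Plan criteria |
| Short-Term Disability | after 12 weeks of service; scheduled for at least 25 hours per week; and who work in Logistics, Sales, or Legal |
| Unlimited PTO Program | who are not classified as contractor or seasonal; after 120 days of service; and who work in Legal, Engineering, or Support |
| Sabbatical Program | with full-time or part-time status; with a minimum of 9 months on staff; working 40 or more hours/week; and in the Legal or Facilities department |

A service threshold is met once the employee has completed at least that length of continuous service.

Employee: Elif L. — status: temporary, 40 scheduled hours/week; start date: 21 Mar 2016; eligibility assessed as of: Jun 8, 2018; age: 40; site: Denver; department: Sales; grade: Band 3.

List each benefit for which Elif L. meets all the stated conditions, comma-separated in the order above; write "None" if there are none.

Service from 21 Mar 2016 to Jun 8, 2018: 809 days.
Annual Bonus Plan — status temporary ✓; service 809 days ≥ 2 years (≈730 days) ✓; 40 hrs/wk ≥ 40 ✓ → eligible.
Stock Option Plan — status temporary ✗ (requires full-time) → not eligible.
Gym Reimbursement — status temporary ✓ (not excluded); service 809 days ≥ 30 days ✓; age 40 ≥ 21 ✓; site Denver ✗ (not Raleigh or Calgary) → not eligible.
Vision Plan — status temporary ✓; 40 hrs/wk ≥ 24 ✓; service 809 days ≥ 24 months (≈720 days) ✓; eligible for Annual Bonus Plan ✓ → eligible.
Short-Term Disability — service 809 days ≥ 12 weeks (≈84 days) ✓; 40 hrs/wk ≥ 25 ✓; dept Sales ✓ → eligible.
Unlimited PTO Program — status temporary ✓ (not excluded); service 809 days ≥ 120 days ✓; dept Sales ✗ → not eligible.
Sabbatical Program — status temporary ✗ (requires full-time or part-time) → not eligible.

Annual Bonus Plan, Vision Plan, Short-Term Disability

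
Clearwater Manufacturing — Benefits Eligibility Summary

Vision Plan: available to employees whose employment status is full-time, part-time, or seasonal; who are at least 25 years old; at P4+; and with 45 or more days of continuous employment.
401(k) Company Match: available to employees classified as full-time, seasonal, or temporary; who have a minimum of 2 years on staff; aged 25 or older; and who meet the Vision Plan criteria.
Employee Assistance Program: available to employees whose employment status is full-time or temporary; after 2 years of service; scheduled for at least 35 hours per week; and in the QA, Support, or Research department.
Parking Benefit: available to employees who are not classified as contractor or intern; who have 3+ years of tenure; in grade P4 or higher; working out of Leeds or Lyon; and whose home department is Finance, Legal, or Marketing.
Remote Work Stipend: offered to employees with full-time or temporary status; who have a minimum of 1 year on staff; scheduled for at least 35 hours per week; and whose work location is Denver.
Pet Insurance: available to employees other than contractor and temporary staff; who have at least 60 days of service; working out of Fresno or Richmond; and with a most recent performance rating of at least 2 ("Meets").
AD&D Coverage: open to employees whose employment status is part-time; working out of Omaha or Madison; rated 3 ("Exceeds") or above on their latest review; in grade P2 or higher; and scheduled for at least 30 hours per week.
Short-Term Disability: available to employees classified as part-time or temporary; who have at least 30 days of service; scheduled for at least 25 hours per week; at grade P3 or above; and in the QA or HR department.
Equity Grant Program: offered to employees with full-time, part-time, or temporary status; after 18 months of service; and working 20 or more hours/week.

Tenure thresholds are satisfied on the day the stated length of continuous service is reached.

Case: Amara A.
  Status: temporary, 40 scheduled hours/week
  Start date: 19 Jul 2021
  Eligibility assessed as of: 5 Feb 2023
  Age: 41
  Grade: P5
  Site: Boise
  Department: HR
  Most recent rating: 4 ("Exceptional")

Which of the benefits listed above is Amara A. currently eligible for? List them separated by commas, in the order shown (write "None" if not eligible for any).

Service from 19 Jul 2021 to 5 Feb 2023: 566 days.
Vision Plan — status temporary ✗ (requires full-time, part-time, or seasonal) → not eligible.
401(k) Company Match — status temporary ✓; service 566 days < 2 years (≈730 days) ✗ → not eligible.
Employee Assistance Program — status temporary ✓; service 566 days < 2 years (≈730 days) ✗ → not eligible.
Parking Benefit — status temporary ✓ (not excluded); service 566 days < 3 years (≈1095 days) ✗ → not eligible.
Remote Work Stipend — status temporary ✓; service 566 days ≥ 1 year (≈365 days) ✓; 40 hrs/wk ≥ 35 ✓; site Boise ✗ (not Denver) → not eligible.
Pet Insurance — status temporary ✗ (excluded) → not eligible.
AD&D Coverage — status temporary ✗ (requires part-time) → not eligible.
Short-Term Disability — status temporary ✓; service 566 days ≥ 30 days ✓; 40 hrs/wk ≥ 25 ✓; grade P5 ≥ P3 ✓; dept HR ✓ → eligible.
Equity Grant Program — status temporary ✓; service 566 days ≥ 18 months (≈540 days) ✓; 40 hrs/wk ≥ 20 ✓ → eligible.

Short-Term Disability, Equity Grant Program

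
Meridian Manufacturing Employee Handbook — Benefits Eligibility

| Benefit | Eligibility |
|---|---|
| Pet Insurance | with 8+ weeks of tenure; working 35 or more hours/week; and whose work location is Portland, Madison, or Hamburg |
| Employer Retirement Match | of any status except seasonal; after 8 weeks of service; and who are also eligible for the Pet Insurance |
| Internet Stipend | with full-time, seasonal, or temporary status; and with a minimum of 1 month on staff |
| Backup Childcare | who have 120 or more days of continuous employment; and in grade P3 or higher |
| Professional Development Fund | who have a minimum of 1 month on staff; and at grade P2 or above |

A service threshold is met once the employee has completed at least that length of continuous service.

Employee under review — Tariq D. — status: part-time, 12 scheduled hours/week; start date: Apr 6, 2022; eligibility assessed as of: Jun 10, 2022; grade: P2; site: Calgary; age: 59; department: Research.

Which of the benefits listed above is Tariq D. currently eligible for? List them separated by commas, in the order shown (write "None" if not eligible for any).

Professional Development Fund

Service from Apr 6, 2022 to Jun 10, 2022: 65 days.
Pet Insurance — service 65 days ≥ 8 weeks (≈56 days) ✓; 12 hrs/wk < 35 ✗ → not eligible.
Employer Retirement Match — status part-time ✓ (not excluded); service 65 days ≥ 8 weeks (≈56 days) ✓; not eligible for Pet Insurance ✗ → not eligible.
Internet Stipend — status part-time ✗ (requires full-time, seasonal, or temporary) → not eligible.
Backup Childcare — service 65 days < 120 days ✗ → not eligible.
Professional Development Fund — service 65 days ≥ 1 month (≈30 days) ✓; grade P2 ≥ P2 ✓ → eligible.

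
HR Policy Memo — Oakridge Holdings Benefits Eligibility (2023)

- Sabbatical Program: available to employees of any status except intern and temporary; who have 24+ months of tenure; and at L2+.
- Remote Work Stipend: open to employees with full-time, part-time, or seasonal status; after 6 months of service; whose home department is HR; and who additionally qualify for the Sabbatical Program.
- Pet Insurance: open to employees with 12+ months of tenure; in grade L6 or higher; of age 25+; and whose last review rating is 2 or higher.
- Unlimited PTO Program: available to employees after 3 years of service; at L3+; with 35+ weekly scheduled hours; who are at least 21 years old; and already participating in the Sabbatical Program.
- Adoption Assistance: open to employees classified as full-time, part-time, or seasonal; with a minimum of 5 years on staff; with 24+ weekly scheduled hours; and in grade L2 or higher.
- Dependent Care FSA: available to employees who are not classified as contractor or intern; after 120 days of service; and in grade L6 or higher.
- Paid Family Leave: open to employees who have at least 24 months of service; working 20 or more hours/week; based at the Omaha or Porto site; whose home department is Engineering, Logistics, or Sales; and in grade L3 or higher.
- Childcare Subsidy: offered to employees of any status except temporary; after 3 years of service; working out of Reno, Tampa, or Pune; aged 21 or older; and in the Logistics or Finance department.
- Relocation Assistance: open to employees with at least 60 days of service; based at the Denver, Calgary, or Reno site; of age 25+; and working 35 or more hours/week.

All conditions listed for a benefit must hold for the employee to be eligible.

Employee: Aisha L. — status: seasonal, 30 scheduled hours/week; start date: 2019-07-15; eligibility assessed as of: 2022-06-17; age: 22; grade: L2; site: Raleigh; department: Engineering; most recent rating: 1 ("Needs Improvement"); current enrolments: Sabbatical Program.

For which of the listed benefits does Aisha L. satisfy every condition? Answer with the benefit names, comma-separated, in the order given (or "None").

Sabbatical Program

Service from 2019-07-15 to 2022-06-17: 1068 days.
Sabbatical Program — status seasonal ✓ (not excluded); service 1068 days ≥ 24 months (≈720 days) ✓; grade L2 ≥ L2 ✓ → eligible.
Remote Work Stipend — status seasonal ✓; service 1068 days ≥ 6 months (≈180 days) ✓; dept Engineering ✗ → not eligible.
Pet Insurance — service 1068 days ≥ 12 months (≈360 days) ✓; grade L2 < L6 ✗ → not eligible.
Unlimited PTO Program — service 1068 days < 3 years (≈1095 days) ✗ → not eligible.
Adoption Assistance — status seasonal ✓; service 1068 days < 5 years (≈1825 days) ✗ → not eligible.
Dependent Care FSA — status seasonal ✓ (not excluded); service 1068 days ≥ 120 days ✓; grade L2 < L6 ✗ → not eligible.
Paid Family Leave — service 1068 days ≥ 24 months (≈720 days) ✓; 30 hrs/wk ≥ 20 ✓; site Raleigh ✗ (not Omaha or Porto) → not eligible.
Childcare Subsidy — status seasonal ✓ (not excluded); service 1068 days < 3 years (≈1095 days) ✗ → not eligible.
Relocation Assistance — service 1068 days ≥ 60 days ✓; site Raleigh ✗ (not Denver, Calgary, or Reno) → not eligible.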